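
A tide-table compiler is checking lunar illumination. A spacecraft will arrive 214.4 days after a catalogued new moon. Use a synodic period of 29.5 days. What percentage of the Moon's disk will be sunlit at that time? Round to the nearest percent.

214.4/29.5 = 7.268 lunations, so 7 complete cycles and 7.90 d into the next.
The Moon has covered 7.90/29.5 of its cycle, so θ ≈ 360° × 7.90/29.5 = 96.4°.
Illuminated fraction = (1 − cos 96.4°)/2 = (1 − (-0.112))/2 ≈ 0.556, so 56%.

56%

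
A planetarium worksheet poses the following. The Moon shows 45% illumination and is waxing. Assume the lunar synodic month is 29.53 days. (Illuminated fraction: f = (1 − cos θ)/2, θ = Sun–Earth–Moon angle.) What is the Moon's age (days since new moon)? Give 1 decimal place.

6.9 days

Invert f = (1 − cos θ)/2 to get cos θ = 1 − 2(0.45) = 0.100, hence θ₀ = arccos 0.100 = 84.3°.
Waxing ⇒ before full, so θ = 84.3°.
Age = 29.53 × 84.3°/360° ≈ 6.91 days.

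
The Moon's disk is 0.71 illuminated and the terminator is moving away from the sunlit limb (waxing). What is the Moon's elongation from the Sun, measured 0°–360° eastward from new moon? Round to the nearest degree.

115°

Invert f = (1 − cos θ)/2 to get cos θ = 1 − 2(0.71) = -0.420, hence θ₀ = arccos -0.420 = 114.8°.
Before full moon the principal value applies: θ = 114.8°.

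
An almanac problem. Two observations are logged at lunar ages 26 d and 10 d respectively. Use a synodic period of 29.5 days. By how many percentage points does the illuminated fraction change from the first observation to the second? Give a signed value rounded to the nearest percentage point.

θ₁ = 360° × 26/29.5 = 317.3°, f₁ = (1 − cos θ₁)/2 = 0.133.
θ₂ = 360° × 10/29.5 = 122.0°, f₂ = (1 − cos θ₂)/2 = 0.765.
Change = f₂ − f₁ = +0.633 → +63 percentage points.

+63 percentage points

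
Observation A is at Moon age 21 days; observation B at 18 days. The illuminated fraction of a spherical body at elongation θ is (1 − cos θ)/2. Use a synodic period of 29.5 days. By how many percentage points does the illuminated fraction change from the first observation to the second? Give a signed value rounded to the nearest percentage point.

First observation: θ = 360°·21/29.5 = 256.3°, so f = 0.619.
Second observation: θ = 219.7°, f = 0.885.
Δf = 0.885 − 0.619 = +0.266, i.e. +27 pp.

+27 percentage points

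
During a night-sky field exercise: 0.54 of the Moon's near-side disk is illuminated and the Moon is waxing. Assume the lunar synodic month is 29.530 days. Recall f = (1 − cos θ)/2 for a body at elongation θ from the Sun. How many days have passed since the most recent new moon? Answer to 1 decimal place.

Invert f = (1 − cos θ)/2 to get cos θ = 1 − 2(0.54) = -0.080, hence θ₀ = arccos -0.080 = 94.6°.
The Moon is waxing (0°–180°), so θ = 94.6° directly.
That fraction of the synodic month is 94.6/360 × 29.530 d ≈ 7.76 d.

7.8 days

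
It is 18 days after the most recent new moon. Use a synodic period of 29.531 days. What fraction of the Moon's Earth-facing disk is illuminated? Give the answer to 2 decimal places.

Elongation θ = 360° × 18/29.531 ≈ 219.4°.
Illuminated fraction = (1 − cos 219.4°)/2 = (1 − (-0.772))/2 ≈ 0.886.

0.89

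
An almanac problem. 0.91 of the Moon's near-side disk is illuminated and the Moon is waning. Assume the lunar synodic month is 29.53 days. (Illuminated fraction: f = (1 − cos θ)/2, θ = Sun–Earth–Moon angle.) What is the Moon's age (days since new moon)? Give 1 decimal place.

17.6 days

Invert f = (1 − cos θ)/2 to get cos θ = 1 − 2(0.91) = -0.820, hence θ₀ = arccos -0.820 = 145.1°.
Since the Moon is past full (waning), take the reflex angle: θ = 360° − 145.1° = 214.9°.
At 360°/29.53 d per day, 214.9° corresponds to 17.63 days.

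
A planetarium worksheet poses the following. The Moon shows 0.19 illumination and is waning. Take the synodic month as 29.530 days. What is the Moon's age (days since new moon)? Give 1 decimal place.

cos θ = 1 − 2f = 0.620, giving a principal value of 51.7°.
Since the Moon is past full (waning), take the reflex angle: θ = 360° − 51.7° = 308.3°.
At 360°/29.530 d per day, 308.3° corresponds to 25.29 days.

25.3 days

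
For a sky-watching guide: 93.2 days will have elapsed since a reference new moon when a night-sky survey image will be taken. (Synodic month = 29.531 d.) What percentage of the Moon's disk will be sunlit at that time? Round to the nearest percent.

93.2/29.531 = 3.156 lunations, so 3 complete cycles and 4.61 d into the next.
Elongation θ = 360° × 4.61/29.531 ≈ 56.2°.
With cos θ = 0.557, the lit fraction is (1 − 0.557)/2 ≈ 0.222, so 22%.

22%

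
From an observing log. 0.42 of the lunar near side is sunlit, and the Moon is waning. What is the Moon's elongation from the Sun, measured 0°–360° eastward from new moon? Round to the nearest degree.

From f = (1 − cos θ)/2: cos θ = 1 − 2×0.42 = 0.160; arccos → 80.8°.
Waning ⇒ past full, so θ = 360° − 80.8° = 279.2°.

279°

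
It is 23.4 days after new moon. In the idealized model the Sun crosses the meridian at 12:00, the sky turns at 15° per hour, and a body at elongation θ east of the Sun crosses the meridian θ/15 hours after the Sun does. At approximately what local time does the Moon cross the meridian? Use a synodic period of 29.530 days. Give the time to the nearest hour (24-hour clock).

07:00

Phase angle: θ = 360°·(23.4 d)/(29.530 d) = 285.3°.
At 15° of sky rotation per hour, 285.3° corresponds to a 19.02 h lag.
12:00 + 19.02 h ≈ 07:01 → 07:00 to the nearest hour.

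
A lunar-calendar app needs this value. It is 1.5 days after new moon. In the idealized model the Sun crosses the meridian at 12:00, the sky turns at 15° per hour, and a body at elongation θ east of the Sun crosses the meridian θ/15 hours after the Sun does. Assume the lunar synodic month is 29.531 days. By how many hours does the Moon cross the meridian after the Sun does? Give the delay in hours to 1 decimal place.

1.2 h

The Moon has covered 1.5/29.531 of its cycle, so θ ≈ 360° × 1.5/29.531 = 18.3°.
Delay after the Sun = 18.3° / (15°/h) ≈ 1.22 h.
So the Moon crosses the meridian 1.22 h after the Sun.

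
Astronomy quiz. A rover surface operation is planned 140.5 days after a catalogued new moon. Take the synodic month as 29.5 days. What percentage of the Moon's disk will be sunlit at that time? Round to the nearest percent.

46%

Reduce mod P: 140.5 − 4×29.5 = 22.50 d into the current lunation.
The Moon has covered 22.50/29.5 of its cycle, so θ ≈ 360° × 22.50/29.5 = 274.6°.
Illuminated fraction = (1 − cos 274.6°)/2 = (1 − 0.080)/2 ≈ 0.460, so 46%.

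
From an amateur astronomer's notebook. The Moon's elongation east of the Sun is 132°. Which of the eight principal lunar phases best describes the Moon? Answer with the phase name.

waxing gibbous

The waxing gibbous sector spans roughly 112°–158°; 132° falls inside it.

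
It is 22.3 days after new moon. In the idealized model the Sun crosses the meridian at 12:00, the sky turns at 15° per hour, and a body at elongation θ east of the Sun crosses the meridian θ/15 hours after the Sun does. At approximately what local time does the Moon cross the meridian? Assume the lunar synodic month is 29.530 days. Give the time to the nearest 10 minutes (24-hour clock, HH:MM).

Elongation θ = 360° × 22.3/29.530 ≈ 271.9°.
At 15° of sky rotation per hour, 271.9° corresponds to a 18.12 h lag.
12:00 + 18.124 h ≈ 06:07 → 06:10 to the nearest ten minutes.

06:10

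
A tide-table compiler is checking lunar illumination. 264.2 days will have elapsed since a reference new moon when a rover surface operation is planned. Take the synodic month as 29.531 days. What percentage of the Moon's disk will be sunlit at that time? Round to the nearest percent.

3%

264.2/29.531 = 8.947 lunations, so 8 complete cycles and 27.95 d into the next.
Phase angle: θ = 360°·(27.95 d)/(29.531 d) = 340.8°.
With cos θ = 0.944, the lit fraction is (1 − 0.944)/2 ≈ 0.028, so 3%.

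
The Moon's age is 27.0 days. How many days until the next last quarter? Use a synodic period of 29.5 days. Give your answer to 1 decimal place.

24.6 days

Last quarter is 0.75 of the way through the cycle: age 0.75 × 29.5 = 22.125 d.
Already past this cycle's last quarter; the next is at 22.125 + 29.5 = 51.625 d, so 51.625 − 27.0 = 24.625 days.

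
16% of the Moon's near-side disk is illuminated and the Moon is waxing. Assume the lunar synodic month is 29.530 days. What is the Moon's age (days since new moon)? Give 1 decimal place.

3.9 days

Invert f = (1 − cos θ)/2 to get cos θ = 1 − 2(0.16) = 0.680, hence θ₀ = arccos 0.680 = 47.2°.
Waxing ⇒ before full, so θ = 47.2°.
Age = 29.530 × 47.2°/360° ≈ 3.87 days.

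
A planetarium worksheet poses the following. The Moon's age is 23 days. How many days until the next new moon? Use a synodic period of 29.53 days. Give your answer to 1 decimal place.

The next new moon completes the synodic month: 29.53 − 23 = 6.530 days.

6.5 days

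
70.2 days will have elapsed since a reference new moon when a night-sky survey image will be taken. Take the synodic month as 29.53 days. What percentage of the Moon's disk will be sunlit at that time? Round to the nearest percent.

86%

Reduce mod P: 70.2 − 2×29.53 = 11.14 d into the current lunation.
Phase angle: θ = 360°·(11.14 d)/(29.53 d) = 135.8°.
cos 135.8° = (-0.717), so f = (1 − (-0.717))/2 = 0.859, so 86%.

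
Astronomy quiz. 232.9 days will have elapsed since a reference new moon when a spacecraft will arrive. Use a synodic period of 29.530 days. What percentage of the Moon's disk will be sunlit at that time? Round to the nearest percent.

232.9 d spans 7 complete synodic months (7 × 29.530 = 206.71 d) plus 26.19 d.
Phase angle: θ = 360°·(26.19 d)/(29.530 d) = 319.3°.
With cos θ = 0.758, the lit fraction is (1 − 0.758)/2 ≈ 0.121, so 12%.

12%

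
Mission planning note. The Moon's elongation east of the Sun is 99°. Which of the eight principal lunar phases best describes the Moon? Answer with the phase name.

first quarter

99° lies in the first quarter sector of the 8-phase cycle.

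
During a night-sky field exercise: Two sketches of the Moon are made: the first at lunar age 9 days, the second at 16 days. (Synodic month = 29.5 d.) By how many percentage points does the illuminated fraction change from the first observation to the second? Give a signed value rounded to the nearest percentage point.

+31 percentage points

First observation: θ = 360°·9/29.5 = 109.8°, so f = 0.670.
Second observation: θ = 195.3°, f = 0.982.
Δf = 0.982 − 0.670 = +0.313, i.e. +31 pp.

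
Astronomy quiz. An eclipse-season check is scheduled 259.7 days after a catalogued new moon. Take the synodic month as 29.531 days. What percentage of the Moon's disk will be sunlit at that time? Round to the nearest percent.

Reduce mod P: 259.7 − 8×29.531 = 23.45 d into the current lunation.
Elongation θ = 360° × 23.45/29.531 ≈ 285.9°.
Illuminated fraction = (1 − cos 285.9°)/2 = (1 − 0.274)/2 ≈ 0.363, so 36%.

36%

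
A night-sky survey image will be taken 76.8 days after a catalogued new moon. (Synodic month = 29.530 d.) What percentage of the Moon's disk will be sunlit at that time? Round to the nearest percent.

90%

76.8/29.530 = 2.601 lunations, so 2 complete cycles and 17.74 d into the next.
Phase angle: θ = 360°·(17.74 d)/(29.530 d) = 216.3°.
Illuminated fraction = (1 − cos 216.3°)/2 = (1 − (-0.806))/2 ≈ 0.903, so 90%.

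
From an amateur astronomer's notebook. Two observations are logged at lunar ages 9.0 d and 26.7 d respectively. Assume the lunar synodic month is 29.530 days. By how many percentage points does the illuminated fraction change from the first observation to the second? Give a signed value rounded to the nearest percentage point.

-58 percentage points

First observation: θ = 360°·9.0/29.530 = 109.7°, so f = 0.669.
Second observation: θ = 325.5°, f = 0.088.
Δf = 0.088 − 0.669 = -0.581, i.e. -58 pp.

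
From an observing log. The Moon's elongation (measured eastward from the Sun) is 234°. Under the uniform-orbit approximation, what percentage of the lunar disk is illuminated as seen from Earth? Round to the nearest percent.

Half-versine of 234°: (1 − (-0.588))/2 = 0.794, i.e. 79%.

79%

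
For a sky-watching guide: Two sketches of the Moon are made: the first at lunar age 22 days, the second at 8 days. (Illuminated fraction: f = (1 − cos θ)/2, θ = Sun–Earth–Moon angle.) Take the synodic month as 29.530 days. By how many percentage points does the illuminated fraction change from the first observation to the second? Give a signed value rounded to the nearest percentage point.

θ₁ = 360° × 22/29.530 = 268.2°, f₁ = (1 − cos θ₁)/2 = 0.516.
θ₂ = 360° × 8/29.530 = 97.5°, f₂ = (1 − cos θ₂)/2 = 0.566.
Change = f₂ − f₁ = +0.050 → +5 percentage points.

+5 pp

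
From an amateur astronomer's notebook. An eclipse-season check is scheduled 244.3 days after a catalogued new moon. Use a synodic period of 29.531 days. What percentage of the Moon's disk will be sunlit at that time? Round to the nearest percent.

Reduce mod P: 244.3 − 8×29.531 = 8.05 d into the current lunation.
Elongation θ = 360° × 8.05/29.531 ≈ 98.2°.
cos 98.2° = (-0.142), so f = (1 − (-0.142))/2 = 0.571, so 57%.

57%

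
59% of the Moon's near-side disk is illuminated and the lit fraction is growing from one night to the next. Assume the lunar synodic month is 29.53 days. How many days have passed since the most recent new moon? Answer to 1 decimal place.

From f = (1 − cos θ)/2: cos θ = 1 − 2×0.59 = -0.180; arccos → 100.4°.
Waxing ⇒ before full, so θ = 100.4°.
Age = 29.53 × 100.4°/360° ≈ 8.23 days.

8.2 days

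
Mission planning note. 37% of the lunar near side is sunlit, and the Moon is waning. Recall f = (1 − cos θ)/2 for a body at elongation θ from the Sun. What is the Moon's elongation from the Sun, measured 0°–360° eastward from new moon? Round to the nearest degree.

Invert f = (1 − cos θ)/2 to get cos θ = 1 − 2(0.37) = 0.260, hence θ₀ = arccos 0.260 = 74.9°.
A waning Moon lies in 180°–360°, so θ = 360° − 74.9° = 285.1°.

285°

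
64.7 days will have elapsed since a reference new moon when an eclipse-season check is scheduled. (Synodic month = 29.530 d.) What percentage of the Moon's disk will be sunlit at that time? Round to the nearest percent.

32%

64.7/29.530 = 2.191 lunations, so 2 complete cycles and 5.64 d into the next.
Phase angle: θ = 360°·(5.64 d)/(29.530 d) = 68.8°.
Illuminated fraction = (1 − cos 68.8°)/2 = (1 − 0.362)/2 ≈ 0.319, so 32%.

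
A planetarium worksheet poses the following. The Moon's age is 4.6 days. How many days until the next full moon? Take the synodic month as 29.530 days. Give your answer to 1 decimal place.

10.2 days

Full moon is 0.5 of the way through the cycle: age 0.5 × 29.530 = 14.765 d.
So 10.165 days remain (14.765 − 4.6).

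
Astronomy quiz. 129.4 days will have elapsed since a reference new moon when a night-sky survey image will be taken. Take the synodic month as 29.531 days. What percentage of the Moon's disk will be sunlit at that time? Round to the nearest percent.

87%

129.4/29.531 = 4.382 lunations, so 4 complete cycles and 11.28 d into the next.
The Moon has covered 11.28/29.531 of its cycle, so θ ≈ 360° × 11.28/29.531 = 137.5°.
With cos θ = (-0.737), the lit fraction is (1 − (-0.737))/2 ≈ 0.868, so 87%.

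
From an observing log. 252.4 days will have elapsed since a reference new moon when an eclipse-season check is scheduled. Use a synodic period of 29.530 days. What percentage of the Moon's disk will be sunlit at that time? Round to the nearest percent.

98%

Reduce mod P: 252.4 − 8×29.530 = 16.16 d into the current lunation.
The Moon has covered 16.16/29.530 of its cycle, so θ ≈ 360° × 16.16/29.530 = 197.0°.
With cos θ = (-0.956), the lit fraction is (1 − (-0.956))/2 ≈ 0.978, so 98%.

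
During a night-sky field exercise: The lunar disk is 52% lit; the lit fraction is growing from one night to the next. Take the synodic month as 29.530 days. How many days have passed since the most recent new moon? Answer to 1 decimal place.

cos θ = 1 − 2f = -0.040, giving a principal value of 92.3°.
Waxing ⇒ before full, so θ = 92.3°.
That fraction of the synodic month is 92.3/360 × 29.530 d ≈ 7.57 d.

7.6 days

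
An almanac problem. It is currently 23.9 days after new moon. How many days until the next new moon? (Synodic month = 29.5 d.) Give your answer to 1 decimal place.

5.6 days

The next new moon completes the synodic month: 29.5 − 23.9 = 5.600 days.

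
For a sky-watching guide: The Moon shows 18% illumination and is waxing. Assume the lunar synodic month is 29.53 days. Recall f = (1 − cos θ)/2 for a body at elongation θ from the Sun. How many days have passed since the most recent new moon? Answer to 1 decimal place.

4.1 days

Invert f = (1 − cos θ)/2 to get cos θ = 1 − 2(0.18) = 0.640, hence θ₀ = arccos 0.640 = 50.2°.
The Moon is waxing (0°–180°), so θ = 50.2° directly.
That fraction of the synodic month is 50.2/360 × 29.53 d ≈ 4.12 d.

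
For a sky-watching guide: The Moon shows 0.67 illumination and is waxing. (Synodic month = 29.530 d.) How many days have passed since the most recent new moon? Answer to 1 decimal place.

9.0 days

Invert f = (1 − cos θ)/2 to get cos θ = 1 − 2(0.67) = -0.340, hence θ₀ = arccos -0.340 = 109.9°.
Waxing ⇒ before full, so θ = 109.9°.
Age = 29.530 × 109.9°/360° ≈ 9.01 days.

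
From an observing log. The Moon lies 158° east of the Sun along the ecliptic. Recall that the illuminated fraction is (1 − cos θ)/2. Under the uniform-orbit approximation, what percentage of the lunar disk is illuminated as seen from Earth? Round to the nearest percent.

cos 158° = (-0.927), so f = (1 − (-0.927))/2 = 0.964, i.e. 96%.

96%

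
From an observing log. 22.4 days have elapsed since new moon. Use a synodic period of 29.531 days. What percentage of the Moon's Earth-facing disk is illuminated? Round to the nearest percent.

47%

Phase angle: θ = 360°·(22.4 d)/(29.531 d) = 273.1°.
Illuminated fraction = (1 − cos 273.1°)/2 = (1 − 0.054)/2 ≈ 0.473, so 47%.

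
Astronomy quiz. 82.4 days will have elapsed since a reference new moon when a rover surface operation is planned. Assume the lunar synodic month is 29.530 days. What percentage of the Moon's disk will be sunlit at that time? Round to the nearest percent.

37%

Reduce mod P: 82.4 − 2×29.530 = 23.34 d into the current lunation.
The Moon has covered 23.34/29.530 of its cycle, so θ ≈ 360° × 23.34/29.530 = 284.5°.
cos 284.5° = 0.251, so f = (1 − 0.251)/2 = 0.374, so 37%.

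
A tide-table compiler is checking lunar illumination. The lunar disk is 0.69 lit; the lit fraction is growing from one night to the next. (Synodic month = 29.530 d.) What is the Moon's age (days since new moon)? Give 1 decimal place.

From f = (1 − cos θ)/2: cos θ = 1 − 2×0.69 = -0.380; arccos → 112.3°.
Waxing ⇒ before full, so θ = 112.3°.
That fraction of the synodic month is 112.3/360 × 29.530 d ≈ 9.21 d.

9.2 days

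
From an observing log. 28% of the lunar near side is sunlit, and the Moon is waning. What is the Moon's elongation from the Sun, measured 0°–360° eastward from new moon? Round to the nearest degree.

296°

cos θ = 1 − 2f = 0.440, giving a principal value of 63.9°.
A waning Moon lies in 180°–360°, so θ = 360° − 63.9° = 296.1°.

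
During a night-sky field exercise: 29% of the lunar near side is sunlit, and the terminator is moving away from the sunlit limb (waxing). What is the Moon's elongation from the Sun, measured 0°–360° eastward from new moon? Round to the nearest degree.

65°

Invert f = (1 − cos θ)/2 to get cos θ = 1 − 2(0.29) = 0.420, hence θ₀ = arccos 0.420 = 65.2°.
Waxing ⇒ before full, so θ = 65.2°.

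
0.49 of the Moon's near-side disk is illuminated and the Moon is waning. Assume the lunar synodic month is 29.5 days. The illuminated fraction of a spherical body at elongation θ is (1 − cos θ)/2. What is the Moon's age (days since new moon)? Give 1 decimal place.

22.2 days

From f = (1 − cos θ)/2: cos θ = 1 − 2×0.49 = 0.020; arccos → 88.9°.
Since the Moon is past full (waning), take the reflex angle: θ = 360° − 88.9° = 271.1°.
That fraction of the synodic month is 271.1/360 × 29.5 d ≈ 22.22 d.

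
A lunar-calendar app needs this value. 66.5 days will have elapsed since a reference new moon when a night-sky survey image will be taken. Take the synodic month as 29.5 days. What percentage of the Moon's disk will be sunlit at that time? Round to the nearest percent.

51%

66.5/29.5 = 2.254 lunations, so 2 complete cycles and 7.50 d into the next.
Phase angle: θ = 360°·(7.50 d)/(29.5 d) = 91.5°.
With cos θ = (-0.027), the lit fraction is (1 − (-0.027))/2 ≈ 0.513, so 51%.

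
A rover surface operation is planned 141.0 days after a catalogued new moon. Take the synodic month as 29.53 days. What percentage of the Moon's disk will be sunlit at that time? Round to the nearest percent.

42%

141.0/29.53 = 4.775 lunations, so 4 complete cycles and 22.88 d into the next.
The Moon has covered 22.88/29.53 of its cycle, so θ ≈ 360° × 22.88/29.53 = 278.9°.
Illuminated fraction = (1 − cos 278.9°)/2 = (1 − 0.155)/2 ≈ 0.422, so 42%.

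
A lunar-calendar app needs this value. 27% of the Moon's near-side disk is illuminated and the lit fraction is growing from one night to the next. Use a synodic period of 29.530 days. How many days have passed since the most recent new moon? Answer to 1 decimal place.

5.1 days

From f = (1 − cos θ)/2: cos θ = 1 − 2×0.27 = 0.460; arccos → 62.6°.
The Moon is waxing (0°–180°), so θ = 62.6° directly.
At 360°/29.530 d per day, 62.6° corresponds to 5.14 days.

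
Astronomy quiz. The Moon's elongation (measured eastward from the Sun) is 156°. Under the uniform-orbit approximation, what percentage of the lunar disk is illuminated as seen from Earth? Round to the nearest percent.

Half-versine of 156°: (1 − (-0.914))/2 = 0.957, i.e. 96%.

96%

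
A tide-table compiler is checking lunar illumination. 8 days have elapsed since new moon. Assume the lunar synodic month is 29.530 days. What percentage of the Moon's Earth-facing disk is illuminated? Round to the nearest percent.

57%

Elongation θ = 360° × 8/29.530 ≈ 97.5°.
With cos θ = (-0.131), the lit fraction is (1 − (-0.131))/2 ≈ 0.566, so 57%.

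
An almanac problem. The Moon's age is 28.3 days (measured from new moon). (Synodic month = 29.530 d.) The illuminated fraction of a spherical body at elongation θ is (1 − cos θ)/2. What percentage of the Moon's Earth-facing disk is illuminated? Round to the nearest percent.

2%

Elongation θ = 360° × 28.3/29.530 ≈ 345.0°.
Illuminated fraction = (1 − cos 345.0°)/2 = (1 − 0.966)/2 ≈ 0.017, so 2%.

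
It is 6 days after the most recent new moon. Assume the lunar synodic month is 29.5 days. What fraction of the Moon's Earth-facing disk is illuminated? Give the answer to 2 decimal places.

0.36

Elongation θ = 360° × 6/29.5 ≈ 73.2°.
cos 73.2° = 0.289, so f = (1 − 0.289)/2 = 0.356.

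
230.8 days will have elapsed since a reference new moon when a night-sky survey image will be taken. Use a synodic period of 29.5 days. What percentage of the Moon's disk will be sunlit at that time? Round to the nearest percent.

28%

Reduce mod P: 230.8 − 7×29.5 = 24.30 d into the current lunation.
The Moon has covered 24.30/29.5 of its cycle, so θ ≈ 360° × 24.30/29.5 = 296.5°.
With cos θ = 0.447, the lit fraction is (1 − 0.447)/2 ≈ 0.277, so 28%.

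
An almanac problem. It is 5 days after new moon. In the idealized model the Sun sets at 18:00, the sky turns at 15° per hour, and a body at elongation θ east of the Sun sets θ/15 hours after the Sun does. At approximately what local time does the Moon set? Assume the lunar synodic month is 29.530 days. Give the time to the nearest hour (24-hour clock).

22:00

The Moon has covered 5/29.530 of its cycle, so θ ≈ 360° × 5/29.530 = 61.0°.
The Moon trails the Sun by θ/15 = 61.0/15 ≈ 4.06 hours.
18:00 + 4.06 h ≈ 22:04 → 22:00 to the nearest hour.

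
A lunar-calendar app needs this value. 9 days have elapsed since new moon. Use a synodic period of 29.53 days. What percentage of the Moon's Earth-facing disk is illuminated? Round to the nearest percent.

The Moon has covered 9/29.53 of its cycle, so θ ≈ 360° × 9/29.53 = 109.7°.
cos 109.7° = (-0.337), so f = (1 − (-0.337))/2 = 0.669, so 67%.

67%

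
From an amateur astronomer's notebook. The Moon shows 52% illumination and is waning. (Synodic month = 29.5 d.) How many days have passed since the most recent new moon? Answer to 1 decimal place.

21.9 days

cos θ = 1 − 2f = -0.040, giving a principal value of 92.3°.
Since the Moon is past full (waning), take the reflex angle: θ = 360° − 92.3° = 267.7°.
That fraction of the synodic month is 267.7/360 × 29.5 d ≈ 21.94 d.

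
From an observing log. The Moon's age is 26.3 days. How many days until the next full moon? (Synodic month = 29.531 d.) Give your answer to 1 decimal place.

Full moon occurs at elongation 180°, i.e. at age 29.531 × 180/360 = 14.765 d.
This lunation's full moon (14.765 d) has passed, so add one period: 44.296 − 26.3 = 17.996 days.

18.0 days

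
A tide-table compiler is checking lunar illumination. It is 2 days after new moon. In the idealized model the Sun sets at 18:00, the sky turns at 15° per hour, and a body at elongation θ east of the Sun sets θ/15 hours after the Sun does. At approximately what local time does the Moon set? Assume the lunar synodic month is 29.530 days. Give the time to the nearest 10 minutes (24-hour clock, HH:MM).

Phase angle: θ = 360°·(2 d)/(29.530 d) = 24.4°.
Delay after the Sun = 24.4° / (15°/h) ≈ 1.63 h.
18:00 + 1.625 h ≈ 19:38 → 19:40 to the nearest ten minutes.

19:40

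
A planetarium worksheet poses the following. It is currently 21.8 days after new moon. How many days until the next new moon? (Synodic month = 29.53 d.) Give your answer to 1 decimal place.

7.7 days

One full lunation from the last new moon is 29.53 d; remaining = 29.53 − 21.8 = 7.730 d.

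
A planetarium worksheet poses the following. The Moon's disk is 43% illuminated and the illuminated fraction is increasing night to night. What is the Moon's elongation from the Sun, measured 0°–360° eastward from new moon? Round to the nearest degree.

cos θ = 1 − 2f = 0.140, giving a principal value of 82.0°.
Waxing ⇒ before full, so θ = 82.0°.

82°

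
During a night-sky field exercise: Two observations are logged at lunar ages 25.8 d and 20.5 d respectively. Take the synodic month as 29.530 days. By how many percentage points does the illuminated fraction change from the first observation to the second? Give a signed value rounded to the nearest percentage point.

+52 percentage points

First observation: θ = 360°·25.8/29.530 = 314.5°, so f = 0.149.
Second observation: θ = 249.9°, f = 0.672.
Δf = 0.672 − 0.149 = +0.522, i.e. +52 pp.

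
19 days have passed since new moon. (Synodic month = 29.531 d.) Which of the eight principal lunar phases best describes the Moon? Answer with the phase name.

θ ≈ 360° × 19/29.531 = 232°, which falls in the waning gibbous sector.

waning gibbous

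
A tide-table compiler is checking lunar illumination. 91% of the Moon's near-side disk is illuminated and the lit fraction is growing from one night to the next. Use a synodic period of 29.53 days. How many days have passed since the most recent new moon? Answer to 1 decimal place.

11.9 days

From f = (1 − cos θ)/2: cos θ = 1 − 2×0.91 = -0.820; arccos → 145.1°.
Before full moon the principal value applies: θ = 145.1°.
At 360°/29.53 d per day, 145.1° corresponds to 11.90 days.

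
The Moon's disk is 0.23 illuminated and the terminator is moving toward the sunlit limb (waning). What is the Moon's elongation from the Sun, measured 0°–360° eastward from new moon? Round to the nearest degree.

303°

cos θ = 1 − 2f = 0.540, giving a principal value of 57.3°.
Waning ⇒ past full, so θ = 360° − 57.3° = 302.7°.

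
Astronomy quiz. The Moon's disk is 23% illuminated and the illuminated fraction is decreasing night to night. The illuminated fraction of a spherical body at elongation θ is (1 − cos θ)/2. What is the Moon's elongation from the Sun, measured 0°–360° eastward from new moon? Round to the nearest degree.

From f = (1 − cos θ)/2: cos θ = 1 − 2×0.23 = 0.540; arccos → 57.3°.
Waning ⇒ past full, so θ = 360° − 57.3° = 302.7°.

303°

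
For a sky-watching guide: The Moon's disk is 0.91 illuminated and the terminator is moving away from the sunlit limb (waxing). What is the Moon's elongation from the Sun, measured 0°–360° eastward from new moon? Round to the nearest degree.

Invert f = (1 − cos θ)/2 to get cos θ = 1 − 2(0.91) = -0.820, hence θ₀ = arccos -0.820 = 145.1°.
Before full moon the principal value applies: θ = 145.1°.

145°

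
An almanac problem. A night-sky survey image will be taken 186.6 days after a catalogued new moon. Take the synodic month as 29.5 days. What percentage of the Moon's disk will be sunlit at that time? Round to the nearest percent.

73%

186.6 d spans 6 complete synodic months (6 × 29.5 = 177.00 d) plus 9.60 d.
The Moon has covered 9.60/29.5 of its cycle, so θ ≈ 360° × 9.60/29.5 = 117.2°.
With cos θ = (-0.456), the lit fraction is (1 − (-0.456))/2 ≈ 0.728, so 73%.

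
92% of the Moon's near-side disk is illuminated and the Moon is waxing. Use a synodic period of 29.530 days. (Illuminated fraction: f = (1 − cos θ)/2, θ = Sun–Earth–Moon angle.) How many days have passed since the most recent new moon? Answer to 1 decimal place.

12.1 days

cos θ = 1 − 2f = -0.840, giving a principal value of 147.1°.
The Moon is waxing (0°–180°), so θ = 147.1° directly.
Age = 29.530 × 147.1°/360° ≈ 12.07 days.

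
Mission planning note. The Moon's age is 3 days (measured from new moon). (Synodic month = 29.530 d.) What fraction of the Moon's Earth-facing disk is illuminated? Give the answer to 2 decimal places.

Elongation θ = 360° × 3/29.530 ≈ 36.6°.
With cos θ = 0.803, the lit fraction is (1 − 0.803)/2 ≈ 0.098.

0.10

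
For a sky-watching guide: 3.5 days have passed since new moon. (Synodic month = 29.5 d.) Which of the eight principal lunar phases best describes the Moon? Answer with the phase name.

θ ≈ 360° × 3.5/29.5 = 43°, which falls in the waxing crescent sector.

waxing crescent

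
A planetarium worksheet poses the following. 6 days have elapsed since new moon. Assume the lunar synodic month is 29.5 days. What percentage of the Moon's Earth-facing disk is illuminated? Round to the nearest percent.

36%

Phase angle: θ = 360°·(6 d)/(29.5 d) = 73.2°.
cos 73.2° = 0.289, so f = (1 − 0.289)/2 = 0.356, so 36%.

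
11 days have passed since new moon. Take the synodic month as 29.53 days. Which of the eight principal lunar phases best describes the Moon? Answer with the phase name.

waxing gibbous

At 11/29.53 of the cycle, θ ≈ 134° — the waxing gibbous range.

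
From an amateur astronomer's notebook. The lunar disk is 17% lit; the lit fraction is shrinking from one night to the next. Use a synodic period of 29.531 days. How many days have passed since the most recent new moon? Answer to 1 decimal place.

25.5 days

Invert f = (1 − cos θ)/2 to get cos θ = 1 − 2(0.17) = 0.660, hence θ₀ = arccos 0.660 = 48.7°.
A waning Moon lies in 180°–360°, so θ = 360° − 48.7° = 311.3°.
At 360°/29.531 d per day, 311.3° corresponds to 25.54 days.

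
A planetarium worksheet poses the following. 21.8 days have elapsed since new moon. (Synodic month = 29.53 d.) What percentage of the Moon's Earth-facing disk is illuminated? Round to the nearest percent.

54%

The Moon has covered 21.8/29.53 of its cycle, so θ ≈ 360° × 21.8/29.53 = 265.8°.
With cos θ = (-0.074), the lit fraction is (1 − (-0.074))/2 ≈ 0.537, so 54%.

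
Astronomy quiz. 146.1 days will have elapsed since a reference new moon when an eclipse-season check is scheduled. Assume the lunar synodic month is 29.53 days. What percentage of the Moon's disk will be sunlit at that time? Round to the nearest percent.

3%

146.1 d spans 4 complete synodic months (4 × 29.53 = 118.12 d) plus 27.98 d.
Elongation θ = 360° × 27.98/29.53 ≈ 341.1°.
With cos θ = 0.946, the lit fraction is (1 − 0.946)/2 ≈ 0.027, so 3%.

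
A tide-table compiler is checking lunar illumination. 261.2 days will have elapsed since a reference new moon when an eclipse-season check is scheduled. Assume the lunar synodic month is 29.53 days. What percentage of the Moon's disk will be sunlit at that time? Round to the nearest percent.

22%

261.2 d spans 8 complete synodic months (8 × 29.53 = 236.24 d) plus 24.96 d.
Elongation θ = 360° × 24.96/29.53 ≈ 304.3°.
Illuminated fraction = (1 − cos 304.3°)/2 = (1 − 0.563)/2 ≈ 0.218, so 22%.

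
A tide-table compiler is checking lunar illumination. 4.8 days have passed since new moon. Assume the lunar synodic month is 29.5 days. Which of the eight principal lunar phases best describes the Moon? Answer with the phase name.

At 4.8/29.5 of the cycle, θ ≈ 59° — the waxing crescent range.

waxing crescent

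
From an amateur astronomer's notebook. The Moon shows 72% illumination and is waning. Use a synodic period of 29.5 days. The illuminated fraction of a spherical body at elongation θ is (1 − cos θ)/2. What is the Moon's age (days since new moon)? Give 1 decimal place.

cos θ = 1 − 2f = -0.440, giving a principal value of 116.1°.
A waning Moon lies in 180°–360°, so θ = 360° − 116.1° = 243.9°.
That fraction of the synodic month is 243.9/360 × 29.5 d ≈ 19.99 d.

20.0 days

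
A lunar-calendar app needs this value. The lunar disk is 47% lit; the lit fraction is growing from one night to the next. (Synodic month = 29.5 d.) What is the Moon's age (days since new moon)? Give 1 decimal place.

From f = (1 − cos θ)/2: cos θ = 1 − 2×0.47 = 0.060; arccos → 86.6°.
Before full moon the principal value applies: θ = 86.6°.
That fraction of the synodic month is 86.6/360 × 29.5 d ≈ 7.09 d.

7.1 days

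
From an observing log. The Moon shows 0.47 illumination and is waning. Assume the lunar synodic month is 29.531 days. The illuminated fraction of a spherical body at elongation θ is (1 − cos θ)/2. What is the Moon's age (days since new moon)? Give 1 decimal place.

From f = (1 − cos θ)/2: cos θ = 1 − 2×0.47 = 0.060; arccos → 86.6°.
A waning Moon lies in 180°–360°, so θ = 360° − 86.6° = 273.4°.
At 360°/29.531 d per day, 273.4° corresponds to 22.43 days.

22.4 days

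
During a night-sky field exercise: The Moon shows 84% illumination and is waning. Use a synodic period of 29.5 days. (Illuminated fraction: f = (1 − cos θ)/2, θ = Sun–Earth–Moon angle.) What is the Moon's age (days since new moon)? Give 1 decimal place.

18.6 days

cos θ = 1 − 2f = -0.680, giving a principal value of 132.8°.
Waning ⇒ past full, so θ = 360° − 132.8° = 227.2°.
That fraction of the synodic month is 227.2/360 × 29.5 d ≈ 18.61 d.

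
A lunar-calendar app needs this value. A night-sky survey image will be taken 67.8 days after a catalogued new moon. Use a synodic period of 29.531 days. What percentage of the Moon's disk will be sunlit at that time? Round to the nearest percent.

64%

67.8 d spans 2 complete synodic months (2 × 29.531 = 59.06 d) plus 8.74 d.
Elongation θ = 360° × 8.74/29.531 ≈ 106.5°.
cos 106.5° = (-0.284), so f = (1 − (-0.284))/2 = 0.642, so 64%.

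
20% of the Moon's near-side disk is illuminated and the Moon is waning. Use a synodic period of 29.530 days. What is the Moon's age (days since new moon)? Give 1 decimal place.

25.2 days

From f = (1 − cos θ)/2: cos θ = 1 − 2×0.20 = 0.600; arccos → 53.1°.
A waning Moon lies in 180°–360°, so θ = 360° − 53.1° = 306.9°.
At 360°/29.530 d per day, 306.9° corresponds to 25.17 days.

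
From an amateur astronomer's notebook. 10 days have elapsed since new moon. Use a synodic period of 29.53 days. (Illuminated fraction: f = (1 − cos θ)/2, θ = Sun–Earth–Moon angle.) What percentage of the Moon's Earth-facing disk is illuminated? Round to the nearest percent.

76%

Phase angle: θ = 360°·(10 d)/(29.53 d) = 121.9°.
Illuminated fraction = (1 − cos 121.9°)/2 = (1 − (-0.529))/2 ≈ 0.764, so 76%.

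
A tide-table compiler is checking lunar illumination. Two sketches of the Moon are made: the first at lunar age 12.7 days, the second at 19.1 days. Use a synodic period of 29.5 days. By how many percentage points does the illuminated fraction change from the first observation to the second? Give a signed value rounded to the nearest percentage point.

First observation: θ = 360°·12.7/29.5 = 155.0°, so f = 0.953.
Second observation: θ = 233.1°, f = 0.800.
Δf = 0.800 − 0.953 = -0.153, i.e. -15 pp.

-15 percentage points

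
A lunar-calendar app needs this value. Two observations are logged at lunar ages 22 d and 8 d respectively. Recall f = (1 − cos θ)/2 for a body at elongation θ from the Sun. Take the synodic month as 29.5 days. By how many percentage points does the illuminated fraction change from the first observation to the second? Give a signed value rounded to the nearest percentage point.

+5 percentage points

First observation: θ = 360°·22/29.5 = 268.5°, so f = 0.513.
Second observation: θ = 97.6°, f = 0.566.
Δf = 0.566 − 0.513 = +0.053, i.e. +5 pp.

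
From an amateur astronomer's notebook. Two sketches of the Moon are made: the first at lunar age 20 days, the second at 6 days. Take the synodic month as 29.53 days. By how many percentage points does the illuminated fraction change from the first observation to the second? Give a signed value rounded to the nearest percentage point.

-37 percentage points

θ₁ = 360° × 20/29.53 = 243.8°, f₁ = (1 − cos θ₁)/2 = 0.721.
θ₂ = 360° × 6/29.53 = 73.1°, f₂ = (1 − cos θ₂)/2 = 0.355.
Change = f₂ − f₁ = -0.366 → -37 percentage points.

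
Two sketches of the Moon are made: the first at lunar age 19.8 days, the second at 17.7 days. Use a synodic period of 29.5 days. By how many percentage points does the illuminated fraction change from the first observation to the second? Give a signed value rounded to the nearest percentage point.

First observation: θ = 360°·19.8/29.5 = 241.6°, so f = 0.738.
Second observation: θ = 216.0°, f = 0.905.
Δf = 0.905 − 0.738 = +0.167, i.e. +17 pp.

+17 pp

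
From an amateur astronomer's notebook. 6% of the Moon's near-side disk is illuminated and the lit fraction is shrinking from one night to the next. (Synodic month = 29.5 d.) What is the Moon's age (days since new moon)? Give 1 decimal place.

cos θ = 1 − 2f = 0.880, giving a principal value of 28.4°.
Waning ⇒ past full, so θ = 360° − 28.4° = 331.6°.
At 360°/29.5 d per day, 331.6° corresponds to 27.18 days.

27.2 days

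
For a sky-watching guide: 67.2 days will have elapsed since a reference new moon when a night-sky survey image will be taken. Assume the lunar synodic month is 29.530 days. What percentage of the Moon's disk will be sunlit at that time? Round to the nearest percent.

58%

67.2 d spans 2 complete synodic months (2 × 29.530 = 59.06 d) plus 8.14 d.
The Moon has covered 8.14/29.530 of its cycle, so θ ≈ 360° × 8.14/29.530 = 99.2°.
With cos θ = (-0.160), the lit fraction is (1 − (-0.160))/2 ≈ 0.580, so 58%.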